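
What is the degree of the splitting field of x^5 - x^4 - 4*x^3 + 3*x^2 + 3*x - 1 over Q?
The degree of the splitting field over Q equals the order of the Galois group, so first determine the group. The polynomial f is an irreducible quintic over Q, so G = Gal(f/Q) is a transitive subgroup of S_5: one of C_5 (5T1, order 5), D_5 (5T2, order 10), F_20 (5T3, order 20), A_5 (5T4, order 60) or S_5 (5T5, order 120). The discriminant of f is 14641 = 121^2, a perfect square, so G is contained in A_5. The transitive groups of degree 5 contained in A_5 are: C_5 (5T1, order 5), D_5 (5T2, order 10), A_5 (5T4, order 60). By Dedekind's theorem, for a prime p not dividing disc(f) the degrees of the irreducible factors of f mod p form the cycle type of an element of G. Factoring f modulo the 14 such primes p <= 47 (skipping 11, which divides the discriminant), each new pattern first appears at: mod 2: f = (x^5 + x^4 + x^2 + x + 1), pattern 5; mod 23: f = (x + 4)(x + 6)(x + 10)(x + 11)(x + 14), pattern 1+1+1+1+1. No other pattern occurs in this range, so the set of observed cycle types is {5, 1+1+1+1+1}. The candidates containing elements of all these cycle types are C_5 (5T1) of order 5, D_5 (5T2) of order 10, A_5 (5T4) of order 60; the others are excluded. The observed types are precisely the cycle types that occur in C_5 (5T1). Each of the other remaining candidates has further cycle types, and by the Chebotarev density theorem the matching factorization patterns would occur for a proportion of primes equal to their share of the group: D_5 (5T2) additionally contains elements of type 2+2+1 (5 of its 10 elements, about 50% of primes); A_5 (5T4) additionally contains elements of type 3+1+1, 2+2+1 (35 of its 60 elements, about 58% of primes). None of the 14 primes tested shows any such pattern (for each of these groups the chance of that is below 10^-4), which rules them out. Hence G = C_5 (5T1), of order 5. The Galois group C_5 (5T1) has order 5, so the splitting field has degree 5 over Q.

5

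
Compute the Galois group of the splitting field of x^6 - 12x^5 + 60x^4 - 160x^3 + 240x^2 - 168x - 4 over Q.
The polynomial f is an irreducible sextic over Q, so G = Gal(f/Q) is one of the 16 transitive subgroups 6T1, ..., 6T16 of S_6. The discriminant of f is 746496000000 = 864000^2, a perfect square, so G is contained in A_6. The transitive groups of degree 6 contained in A_6 are: A_4 (6T4, order 12), S_4 (6T7, order 24), (C_3 x C_3) : C_4 (6T10, order 36), PSL(2,5) (6T12, order 60), A_6 (6T15, order 360). By Dedekind's theorem, for a prime p not dividing disc(f) the degrees of the irreducible factors of f mod p form the cycle type of an element of G. Factoring f modulo the 6 such primes p <= 23 (skipping 2, 3, 5, which divide the discriminant), each new pattern first appears at: mod 7: f = (x + 1)(x^5 + x^4 + 3x^3 + 5x^2 + 4x + 3), pattern 5+1; mod 23: f = (x + 5)(x + 10)(x + 19)(x^3 + x + 6), pattern 3+1+1+1. No other pattern occurs in this range, so the set of observed cycle types is {5+1, 3+1+1+1}. Among the candidates above, the only group containing elements of all these cycle types is A_6 (6T15) — each of A_4 (6T4), S_4 (6T7), (C_3 x C_3) : C_4 (6T10), PSL(2,5) (6T12) lacks at least one of them. Hence G = A_6 (6T15), of order 360.

A_6 (order 360)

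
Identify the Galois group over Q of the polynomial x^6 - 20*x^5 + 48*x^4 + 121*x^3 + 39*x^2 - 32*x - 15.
The polynomial f is an irreducible sextic over Q, so G = Gal(f/Q) is one of the 16 transitive subgroups 6T1, ..., 6T16 of S_6. The discriminant of f is 30991489 = 5567^2, a perfect square, so G is contained in A_6. The transitive groups of degree 6 contained in A_6 are: A_4 (6T4, order 12), S_4 (6T7, order 24), (C_3 x C_3) : C_4 (6T10, order 36), PSL(2,5) (6T12, order 60), A_6 (6T15, order 360). By Dedekind's theorem, for a prime p not dividing disc(f) the degrees of the irreducible factors of f mod p form the cycle type of an element of G. Factoring f modulo the 21 such primes p <= 79 (skipping 19, which divides the discriminant), each new pattern first appears at: mod 2: f = (x + 1)(x^5 + x^4 + x^3 + x + 1), pattern 5+1; mod 7: f = (x^3 + 4)(x^3 + x^2 + 6x + 5), pattern 3+3; mod 61: f = (x + 47)(x + 53)(x^2 + 5x + 19)(x^2 + 58x + 37), pattern 2+2+1+1. No other pattern occurs in this range, so the set of observed cycle types is {5+1, 3+3, 2+2+1+1}. The candidates containing elements of all these cycle types are PSL(2,5) (6T12) of order 60, A_6 (6T15) of order 360; the others are excluded. The observed types are precisely the cycle types that occur in PSL(2,5) (6T12) (apart from the identity). Each of the other remaining candidates has further cycle types, and by the Chebotarev density theorem the matching factorization patterns would occur for a proportion of primes equal to their share of the group: A_6 (6T15) additionally contains elements of type 4+2, 3+1+1+1 (130 of its 360 elements, about 36% of primes). None of the 21 primes tested shows any such pattern (for each of these groups the chance of that is below 10^-4), which rules them out. Hence G = PSL(2,5) (6T12), of order 60.

PSL(2,5) (order 60)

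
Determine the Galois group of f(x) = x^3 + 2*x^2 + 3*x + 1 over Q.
The polynomial is an irreducible cubic over Q and its discriminant is -23, which is not a perfect square. For an irreducible cubic, a non-square discriminant gives Galois group S_3.

3T2: S_3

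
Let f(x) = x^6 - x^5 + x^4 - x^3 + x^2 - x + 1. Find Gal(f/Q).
C_6

The polynomial f is an irreducible sextic over Q, so G = Gal(f/Q) is one of the 16 transitive subgroups 6T1, ..., 6T16 of S_6. The discriminant of f is -16807, which is not a perfect square, so G is not contained in A_6. The transitive groups of degree 6 not contained in A_6 are: C_6 (6T1, order 6), S_3 (6T2, order 6), D_6 (6T3, order 12), C_3 x S_3 (6T5, order 18), A_4 x C_2 (6T6, order 24), S_4 (6T8, order 24), S_3 x S_3 (6T9, order 36), S_4 x C_2 (6T11, order 48), (S_3 x S_3) : C_2 (6T13, order 72), PGL(2,5) (6T14, order 120), S_6 (6T16, order 720). By Dedekind's theorem, for a prime p not dividing disc(f) the degrees of the irreducible factors of f mod p form the cycle type of an element of G. Factoring f modulo the 37 such primes p <= 163 (skipping 7, which divides the discriminant), each new pattern first appears at: mod 2: f = (x^3 + x + 1)(x^3 + x^2 + 1), pattern 3+3; mod 3: f = (x^6 + 2x^5 + x^4 + 2x^3 + x^2 + 2x + 1), pattern 6; mod 13: f = (x^2 + 7x + 1)(x^2 + 8x + 1)(x^2 + 10x + 1), pattern 2+2+2; mod 29: f = (x + 7)(x + 16)(x + 20)(x + 23)(x + 24)(x + 25), pattern 1+1+1+1+1+1. No other pattern occurs in this range, so the set of observed cycle types is {3+3, 6, 2+2+2, 1+1+1+1+1+1}. The candidates containing elements of all these cycle types are C_6 (6T1) of order 6, D_6 (6T3) of order 12, C_3 x S_3 (6T5) of order 18, A_4 x C_2 (6T6) of order 24, S_3 x S_3 (6T9) of order 36, S_4 x C_2 (6T11) of order 48, (S_3 x S_3) : C_2 (6T13) of order 72, PGL(2,5) (6T14) of order 120, S_6 (6T16) of order 720; the others are excluded. The observed types are precisely the cycle types that occur in C_6 (6T1). Each of the other remaining candidates has further cycle types, and by the Chebotarev density theorem the matching factorization patterns would occur for a proportion of primes equal to their share of the group: D_6 (6T3) additionally contains elements of type 2+2+1+1 (3 of its 12 elements, about 25% of primes); C_3 x S_3 (6T5) additionally contains elements of type 3+1+1+1 (4 of its 18 elements, about 22% of primes); A_4 x C_2 (6T6) additionally contains elements of type 2+2+1+1, 2+1+1+1+1 (6 of its 24 elements, about 25% of primes); S_3 x S_3 (6T9) additionally contains elements of type 3+1+1+1, 2+2+1+1 (13 of its 36 elements, about 36% of primes); S_4 x C_2 (6T11) additionally contains elements of type 4+2, 4+1+1, 2+2+1+1, 2+1+1+1+1 (24 of its 48 elements, about 50% of primes); (S_3 x S_3) : C_2 (6T13) additionally contains elements of type 4+2, 3+2+1, 3+1+1+1, 2+2+1+1, 2+1+1+1+1 (49 of its 72 elements, about 68% of primes); PGL(2,5) (6T14) additionally contains elements of type 5+1, 4+1+1, 2+2+1+1 (69 of its 120 elements, about 58% of primes); S_6 (6T16) additionally contains elements of type 5+1, 4+2, 4+1+1, 3+2+1, 3+1+1+1, 2+2+1+1, 2+1+1+1+1 (544 of its 720 elements, about 76% of primes). None of the 37 primes tested shows any such pattern (for each of these groups the chance of that is below 10^-4), which rules them out. Hence G = C_6 (6T1), of order 6.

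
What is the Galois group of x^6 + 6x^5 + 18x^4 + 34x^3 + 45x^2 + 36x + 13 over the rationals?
The polynomial f is an irreducible sextic over Q, so G = Gal(f/Q) is one of the 16 transitive subgroups 6T1, ..., 6T16 of S_6. The discriminant of f is -16003008, which is not a perfect square, so G is not contained in A_6. The transitive groups of degree 6 not contained in A_6 are: C_6 (6T1, order 6), S_3 (6T2, order 6), D_6 (6T3, order 12), C_3 x S_3 (6T5, order 18), A_4 x C_2 (6T6, order 24), S_4 (6T8, order 24), S_3 x S_3 (6T9, order 36), S_4 x C_2 (6T11, order 48), (S_3 x S_3) : C_2 (6T13, order 72), PGL(2,5) (6T14, order 120), S_6 (6T16, order 720). By Dedekind's theorem, for a prime p not dividing disc(f) the degrees of the irreducible factors of f mod p form the cycle type of an element of G. Factoring f modulo the 21 such primes p <= 89 (skipping 2, 3, 7, which divide the discriminant), each new pattern first appears at: mod 5: f = (x^6 + x^5 + 3x^4 + 4x^3 + x + 3), pattern 6; mod 11: f = (x + 3)(x^5 + 3x^4 + 9x^3 + 7x^2 + 2x + 8), pattern 5+1; mod 13: f = (x)(x + 9)(x^4 + 10x^3 + 6x^2 + 6x + 4), pattern 4+1+1; mod 23: f = (x + 17)(x + 21)(x^2 + 17x + 10)(x^2 + 20x + 21), pattern 2+2+1+1; mod 43: f = (x^3 + 22x^2 + 39x + 16)(x^3 + 27x^2 + 30x + 25), pattern 3+3; mod 61: f = (x^2 + 16x + 13)(x^2 + 20x + 31)(x^2 + 31x + 2), pattern 2+2+2. No other pattern occurs in this range, so the set of observed cycle types is {6, 5+1, 4+1+1, 2+2+1+1, 3+3, 2+2+2}. The candidates containing elements of all these cycle types are PGL(2,5) (6T14) of order 120, S_6 (6T16) of order 720; the others are excluded. The observed types are precisely the cycle types that occur in PGL(2,5) (6T14) (apart from the identity). Each of the other remaining candidates has further cycle types, and by the Chebotarev density theorem the matching factorization patterns would occur for a proportion of primes equal to their share of the group: S_6 (6T16) additionally contains elements of type 4+2, 3+2+1, 3+1+1+1, 2+1+1+1+1 (265 of its 720 elements, about 37% of primes). None of the 21 primes tested shows any such pattern (for each of these groups the chance of that is below 10^-4), which rules them out. Hence G = PGL(2,5) (6T14), of order 120.

PGL(2,5) (also written S5(6))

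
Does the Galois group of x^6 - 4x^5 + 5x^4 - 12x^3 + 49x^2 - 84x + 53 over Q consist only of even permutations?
No

The polynomial is irreducible of degree 6 over Q. Its discriminant is -16440967168, which is not a perfect square. A Galois group lies in the alternating group exactly when the discriminant is a square in Q, so the Galois group ((S_3 x S_3) : C_2) is not contained in A_6.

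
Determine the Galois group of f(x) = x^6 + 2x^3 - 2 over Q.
The polynomial f is an irreducible sextic over Q, so G = Gal(f/Q) is one of the 16 transitive subgroups 6T1, ..., 6T16 of S_6. The discriminant of f is 5038848, which is not a perfect square, so G is not contained in A_6. The transitive groups of degree 6 not contained in A_6 are: C_6 (6T1, order 6), S_3 (6T2, order 6), D_6 (6T3, order 12), C_3 x S_3 (6T5, order 18), A_4 x C_2 (6T6, order 24), S_4 (6T8, order 24), S_3 x S_3 (6T9, order 36), S_4 x C_2 (6T11, order 48), (S_3 x S_3) : C_2 (6T13, order 72), PGL(2,5) (6T14, order 120), S_6 (6T16, order 720). By Dedekind's theorem, for a prime p not dividing disc(f) the degrees of the irreducible factors of f mod p form the cycle type of an element of G. Factoring f modulo the 23 such primes p <= 97 (skipping 2, 3, which divide the discriminant), each new pattern first appears at: mod 5: f = (x^6 + 2x^3 + 3), pattern 6; mod 11: f = (x + 6)(x + 8)(x^2 + 3x + 9)(x^2 + 5x + 3), pattern 2+2+1+1; mod 13: f = (x + 7)(x + 8)(x + 11)(x^3 + 10), pattern 3+1+1+1; mod 31: f = (x^2 + 17x + 27)(x^2 + 22x + 11)(x^2 + 23x + 24), pattern 2+2+2; mod 97: f = (x^3 + 11)(x^3 + 88), pattern 3+3. No other pattern occurs in this range, so the set of observed cycle types is {6, 2+2+1+1, 3+1+1+1, 2+2+2, 3+3}. The candidates containing elements of all these cycle types are S_3 x S_3 (6T9) of order 36, (S_3 x S_3) : C_2 (6T13) of order 72, S_6 (6T16) of order 720; the others are excluded. The observed types are precisely the cycle types that occur in S_3 x S_3 (6T9) (apart from the identity). Each of the other remaining candidates has further cycle types, and by the Chebotarev density theorem the matching factorization patterns would occur for a proportion of primes equal to their share of the group: (S_3 x S_3) : C_2 (6T13) additionally contains elements of type 4+2, 3+2+1, 2+1+1+1+1 (36 of its 72 elements, about 50% of primes); S_6 (6T16) additionally contains elements of type 5+1, 4+2, 4+1+1, 3+2+1, 2+1+1+1+1 (459 of its 720 elements, about 64% of primes). None of the 23 primes tested shows any such pattern (for each of these groups the chance of that is below 10^-4), which rules them out. Hence G = S_3 x S_3 (6T9), of order 36.

S_3 x S_3 (also written G36-)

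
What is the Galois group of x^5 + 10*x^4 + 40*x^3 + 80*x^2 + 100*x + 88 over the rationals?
The polynomial f is an irreducible quintic over Q, so G = Gal(f/Q) is a transitive subgroup of S_5: one of C_5 (5T1, order 5), D_5 (5T2, order 10), F_20 (5T3, order 20), A_5 (5T4, order 60) or S_5 (5T5, order 120). The discriminant of f is 1024000000 = 32000^2, a perfect square, so G is contained in A_5. The transitive groups of degree 5 contained in A_5 are: C_5 (5T1, order 5), D_5 (5T2, order 10), A_5 (5T4, order 60). By Dedekind's theorem, for a prime p not dividing disc(f) the degrees of the irreducible factors of f mod p form the cycle type of an element of G. Factoring f modulo the 2 such primes p <= 7 (skipping 2, 5, which divide the discriminant), each new pattern first appears at: mod 3: f = (x^5 + x^4 + x^3 + 2x^2 + x + 1), pattern 5; mod 7: f = (x + 4)(x + 5)(x^3 + x^2 + 4x + 3), pattern 3+1+1. No other pattern occurs in this range, so the set of observed cycle types is {5, 3+1+1}. Among the candidates above, the only group containing elements of all these cycle types is A_5 (5T4) — each of C_5 (5T1), D_5 (5T2) lacks at least one of them. Hence G = A_5 (5T4), of order 60.

5T4: A_5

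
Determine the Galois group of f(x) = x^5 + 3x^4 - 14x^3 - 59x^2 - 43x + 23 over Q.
C_5 (also written C5)

The polynomial f is an irreducible quintic over Q, so G = Gal(f/Q) is a transitive subgroup of S_5: one of C_5 (5T1, order 5), D_5 (5T2, order 10), F_20 (5T3, order 20), A_5 (5T4, order 60) or S_5 (5T5, order 120). The discriminant of f is 7745089 = 2783^2, a perfect square, so G is contained in A_5. The transitive groups of degree 5 contained in A_5 are: C_5 (5T1, order 5), D_5 (5T2, order 10), A_5 (5T4, order 60). By Dedekind's theorem, for a prime p not dividing disc(f) the degrees of the irreducible factors of f mod p form the cycle type of an element of G. Factoring f modulo the 14 such primes p <= 53 (skipping 11, 23, which divide the discriminant), each new pattern first appears at: mod 2: f = (x^5 + x^4 + x^2 + x + 1), pattern 5; mod 43: f = (x + 10)(x + 21)(x + 32)(x + 33)(x + 36), pattern 1+1+1+1+1. No other pattern occurs in this range, so the set of observed cycle types is {5, 1+1+1+1+1}. The candidates containing elements of all these cycle types are C_5 (5T1) of order 5, D_5 (5T2) of order 10, A_5 (5T4) of order 60; the others are excluded. The observed types are precisely the cycle types that occur in C_5 (5T1). Each of the other remaining candidates has further cycle types, and by the Chebotarev density theorem the matching factorization patterns would occur for a proportion of primes equal to their share of the group: D_5 (5T2) additionally contains elements of type 2+2+1 (5 of its 10 elements, about 50% of primes); A_5 (5T4) additionally contains elements of type 3+1+1, 2+2+1 (35 of its 60 elements, about 58% of primes). None of the 14 primes tested shows any such pattern (for each of these groups the chance of that is below 10^-4), which rules them out. Hence G = C_5 (5T1), of order 5.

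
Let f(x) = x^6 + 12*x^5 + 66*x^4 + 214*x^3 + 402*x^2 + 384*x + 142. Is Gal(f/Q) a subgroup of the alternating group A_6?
No

The polynomial is irreducible of degree 6 over Q. Its discriminant is 14154124032, which is not a perfect square. A Galois group lies in the alternating group exactly when the discriminant is a square in Q, so the Galois group (S_3 x S_3) is not contained in A_6.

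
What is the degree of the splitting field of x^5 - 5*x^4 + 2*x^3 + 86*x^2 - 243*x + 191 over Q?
The degree of the splitting field over Q equals the order of the Galois group, so first determine the group. The polynomial f is an irreducible quintic over Q, so G = Gal(f/Q) is a transitive subgroup of S_5: one of C_5 (5T1, order 5), D_5 (5T2, order 10), F_20 (5T3, order 20), A_5 (5T4, order 60) or S_5 (5T5, order 120). The discriminant of f is 770141323264, which is not a perfect square, so G is not contained in A_5. The transitive groups of degree 5 not contained in A_5 are: F_20 (5T3, order 20), S_5 (5T5, order 120). By Dedekind's theorem, for a prime p not dividing disc(f) the degrees of the irreducible factors of f mod p form the cycle type of an element of G. Factoring f modulo the 3 such primes p <= 7 (skipping 2, which divides the discriminant), each new pattern first appears at: mod 3: f = (x^5 + x^4 + 2x^3 + 2x^2 + 2), pattern 5; mod 7: f = (x^2 + 4x + 6)(x^3 + 5x^2 + 4x + 5), pattern 3+2. No other pattern occurs in this range, so the set of observed cycle types is {5, 3+2}. Among the candidates above, the only group containing elements of all these cycle types is S_5 (5T5) — F_20 (5T3) lacks at least one of them. Hence G = S_5 (5T5), of order 120. The Galois group S_5 (5T5) has order 120, so the splitting field has degree 120 over Q.

120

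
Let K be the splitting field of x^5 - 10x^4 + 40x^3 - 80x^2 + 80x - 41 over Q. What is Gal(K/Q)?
The polynomial f is an irreducible quintic over Q, so G = Gal(f/Q) is a transitive subgroup of S_5: one of C_5 (5T1, order 5), D_5 (5T2, order 10), F_20 (5T3, order 20), A_5 (5T4, order 60) or S_5 (5T5, order 120). The discriminant of f is 20503125, which is not a perfect square, so G is not contained in A_5. The transitive groups of degree 5 not contained in A_5 are: F_20 (5T3, order 20), S_5 (5T5, order 120). By Dedekind's theorem, for a prime p not dividing disc(f) the degrees of the irreducible factors of f mod p form the cycle type of an element of G. Factoring f modulo the 18 such primes p <= 71 (skipping 3, 5, which divide the discriminant), each new pattern first appears at: mod 2: f = (x + 1)(x^4 + x^3 + x^2 + x + 1), pattern 4+1; mod 11: f = (x^5 + x^4 + 7x^3 + 8x^2 + 3x + 3), pattern 5; mod 19: f = (x + 12)(x^2 + 2x + 17)(x^2 + 14x + 12), pattern 2+2+1; mod 41: f = (x)(x + 18)(x + 30)(x + 31)(x + 34), pattern 1+1+1+1+1. No other pattern occurs in this range, so the set of observed cycle types is {4+1, 5, 2+2+1, 1+1+1+1+1}. The candidates containing elements of all these cycle types are F_20 (5T3) of order 20, S_5 (5T5) of order 120; the others are excluded. The observed types are precisely the cycle types that occur in F_20 (5T3). Each of the other remaining candidates has further cycle types, and by the Chebotarev density theorem the matching factorization patterns would occur for a proportion of primes equal to their share of the group: S_5 (5T5) additionally contains elements of type 3+2, 3+1+1, 2+1+1+1 (50 of its 120 elements, about 42% of primes). None of the 18 primes tested shows any such pattern (for each of these groups the chance of that is below 10^-4), which rules them out. Hence G = F_20 (5T3), of order 20.

F_20, the Frobenius group of order 20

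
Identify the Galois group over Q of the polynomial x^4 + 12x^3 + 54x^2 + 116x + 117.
The polynomial is an irreducible quartic over Q and its discriminant is 331776 = 576^2, a perfect square, so the Galois group is contained in A_4. The resolvent cubic y^3 - 54*y^2 + 924*y - 5032 is irreducible over Q. An irreducible resolvent with square discriminant gives A_4.

A_4, the alternating group on 4 letters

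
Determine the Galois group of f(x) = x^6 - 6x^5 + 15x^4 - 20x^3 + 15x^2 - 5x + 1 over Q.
The polynomial f is an irreducible sextic over Q, so G = Gal(f/Q) is one of the 16 transitive subgroups 6T1, ..., 6T16 of S_6. The discriminant of f is -43531, which is not a perfect square, so G is not contained in A_6. The transitive groups of degree 6 not contained in A_6 are: C_6 (6T1, order 6), S_3 (6T2, order 6), D_6 (6T3, order 12), C_3 x S_3 (6T5, order 18), A_4 x C_2 (6T6, order 24), S_4 (6T8, order 24), S_3 x S_3 (6T9, order 36), S_4 x C_2 (6T11, order 48), (S_3 x S_3) : C_2 (6T13, order 72), PGL(2,5) (6T14, order 120), S_6 (6T16, order 720). By Dedekind's theorem, for a prime p not dividing disc(f) the degrees of the irreducible factors of f mod p form the cycle type of an element of G. Factoring f modulo the 4 such primes p <= 7, each new pattern first appears at: mod 2: f = (x^6 + x^4 + x^2 + x + 1), pattern 6; mod 3: f = (x + 1)(x^2 + 1)(x^3 + 2x^2 + 1), pattern 3+2+1; mod 5: f = (x^3 + 2x + 1)(x^3 + 4x^2 + 3x + 1), pattern 3+3; mod 7: f = (x + 1)(x^5 + x^3 + x + 1), pattern 5+1. No other pattern occurs in this range, so the set of observed cycle types is {6, 3+2+1, 3+3, 5+1}. Among the candidates above, the only group containing elements of all these cycle types is S_6 (6T16); every other candidate lacks at least one of them. Hence G = S_6 (6T16), of order 720.

S_6, the symmetric group on 6 letters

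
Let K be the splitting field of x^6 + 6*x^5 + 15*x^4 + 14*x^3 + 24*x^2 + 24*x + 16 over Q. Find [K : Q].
6

The degree of the splitting field over Q equals the order of the Galois group, so first determine the group. The polynomial f is an irreducible sextic over Q, so G = Gal(f/Q) is one of the 16 transitive subgroups 6T1, ..., 6T16 of S_6. The discriminant of f is -1160950579200, which is not a perfect square, so G is not contained in A_6. The transitive groups of degree 6 not contained in A_6 are: C_6 (6T1, order 6), S_3 (6T2, order 6), D_6 (6T3, order 12), C_3 x S_3 (6T5, order 18), A_4 x C_2 (6T6, order 24), S_4 (6T8, order 24), S_3 x S_3 (6T9, order 36), S_4 x C_2 (6T11, order 48), (S_3 x S_3) : C_2 (6T13, order 72), PGL(2,5) (6T14, order 120), S_6 (6T16, order 720). By Dedekind's theorem, for a prime p not dividing disc(f) the degrees of the irreducible factors of f mod p form the cycle type of an element of G. Factoring f modulo the 23 such primes p <= 101 (skipping 2, 3, 5, which divide the discriminant), each new pattern first appears at: mod 7: f = (x^3 + 3x^2 + 2x + 2)(x^3 + 3x^2 + 4x + 1), pattern 3+3; mod 11: f = (x^2 + 4x + 8)(x^2 + 6x + 7)(x^2 + 7x + 5), pattern 2+2+2; mod 61: f = (x + 7)(x + 13)(x + 15)(x + 19)(x + 36)(x + 38), pattern 1+1+1+1+1+1. No other pattern occurs in this range, so the set of observed cycle types is {3+3, 2+2+2, 1+1+1+1+1+1}. The candidates containing elements of all these cycle types are C_6 (6T1) of order 6, S_3 (6T2) of order 6, D_6 (6T3) of order 12, C_3 x S_3 (6T5) of order 18, A_4 x C_2 (6T6) of order 24, S_4 (6T8) of order 24, S_3 x S_3 (6T9) of order 36, S_4 x C_2 (6T11) of order 48, (S_3 x S_3) : C_2 (6T13) of order 72, PGL(2,5) (6T14) of order 120, S_6 (6T16) of order 720; the others are excluded. The observed types are precisely the cycle types that occur in S_3 (6T2). Each of the other remaining candidates has further cycle types, and by the Chebotarev density theorem the matching factorization patterns would occur for a proportion of primes equal to their share of the group: C_6 (6T1) additionally contains elements of type 6 (2 of its 6 elements, about 33% of primes); D_6 (6T3) additionally contains elements of type 6, 2+2+1+1 (5 of its 12 elements, about 42% of primes); C_3 x S_3 (6T5) additionally contains elements of type 6, 3+1+1+1 (10 of its 18 elements, about 56% of primes); A_4 x C_2 (6T6) additionally contains elements of type 6, 2+2+1+1, 2+1+1+1+1 (14 of its 24 elements, about 58% of primes); S_4 (6T8) additionally contains elements of type 4+1+1, 2+2+1+1 (9 of its 24 elements, about 38% of primes); S_3 x S_3 (6T9) additionally contains elements of type 6, 3+1+1+1, 2+2+1+1 (25 of its 36 elements, about 69% of primes); S_4 x C_2 (6T11) additionally contains elements of type 6, 4+2, 4+1+1, 2+2+1+1, 2+1+1+1+1 (32 of its 48 elements, about 67% of primes); (S_3 x S_3) : C_2 (6T13) additionally contains elements of type 6, 4+2, 3+2+1, 3+1+1+1, 2+2+1+1, 2+1+1+1+1 (61 of its 72 elements, about 85% of primes); PGL(2,5) (6T14) additionally contains elements of type 6, 5+1, 4+1+1, 2+2+1+1 (89 of its 120 elements, about 74% of primes); S_6 (6T16) additionally contains elements of type 6, 5+1, 4+2, 4+1+1, 3+2+1, 3+1+1+1, 2+2+1+1, 2+1+1+1+1 (664 of its 720 elements, about 92% of primes). None of the 23 primes tested shows any such pattern (for each of these groups the chance of that is below 10^-4), which rules them out. Hence G = S_3 (6T2), of order 6. The Galois group S_3 (6T2) has order 6, so the splitting field has degree 6 over Q.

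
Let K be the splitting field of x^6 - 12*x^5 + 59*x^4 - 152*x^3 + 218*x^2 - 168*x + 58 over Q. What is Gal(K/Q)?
The polynomial f is an irreducible sextic over Q, so G = Gal(f/Q) is one of the 16 transitive subgroups 6T1, ..., 6T16 of S_6. The discriminant of f is -5120000, which is not a perfect square, so G is not contained in A_6. The transitive groups of degree 6 not contained in A_6 are: C_6 (6T1, order 6), S_3 (6T2, order 6), D_6 (6T3, order 12), C_3 x S_3 (6T5, order 18), A_4 x C_2 (6T6, order 24), S_4 (6T8, order 24), S_3 x S_3 (6T9, order 36), S_4 x C_2 (6T11, order 48), (S_3 x S_3) : C_2 (6T13, order 72), PGL(2,5) (6T14, order 120), S_6 (6T16, order 720). By Dedekind's theorem, for a prime p not dividing disc(f) the degrees of the irreducible factors of f mod p form the cycle type of an element of G. Factoring f modulo the 22 such primes p <= 89 (skipping 2, 5, which divide the discriminant), each new pattern first appears at: mod 3: f = (x^3 + x^2 + 2x + 1)(x^3 + 2x^2 + x + 1), pattern 3+3; mod 7: f = (x^2 + 2x + 5)(x^2 + 3x + 6)(x^2 + 4x + 1), pattern 2+2+2; mod 13: f = (x + 2)(x + 7)(x^4 + 5x^3 + 12x + 6), pattern 4+1+1; mod 43: f = (x + 10)(x + 29)(x^2 + 39x + 8)(x^2 + 39x + 14), pattern 2+2+1+1. No other pattern occurs in this range, so the set of observed cycle types is {3+3, 2+2+2, 4+1+1, 2+2+1+1}. The candidates containing elements of all these cycle types are S_4 (6T8) of order 24, S_4 x C_2 (6T11) of order 48, PGL(2,5) (6T14) of order 120, S_6 (6T16) of order 720; the others are excluded. The observed types are precisely the cycle types that occur in S_4 (6T8) (apart from the identity). Each of the other remaining candidates has further cycle types, and by the Chebotarev density theorem the matching factorization patterns would occur for a proportion of primes equal to their share of the group: S_4 x C_2 (6T11) additionally contains elements of type 6, 4+2, 2+1+1+1+1 (17 of its 48 elements, about 35% of primes); PGL(2,5) (6T14) additionally contains elements of type 6, 5+1 (44 of its 120 elements, about 37% of primes); S_6 (6T16) additionally contains elements of type 6, 5+1, 4+2, 3+2+1, 3+1+1+1, 2+1+1+1+1 (529 of its 720 elements, about 73% of primes). None of the 22 primes tested shows any such pattern (for each of these groups the chance of that is below 10^-4), which rules them out. Hence G = S_4 (6T8), of order 24.

S_4, S_4(6c), the S_4-action on 6 points not in A_6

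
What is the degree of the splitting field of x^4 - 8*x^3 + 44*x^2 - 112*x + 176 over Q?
The degree of the splitting field over Q equals the order of the Galois group, so first determine the group. The polynomial is an irreducible quartic over Q and its discriminant is 8192000, which is not a perfect square, so the Galois group is not contained in A_4. The resolvent cubic y^3 - 44*y^2 + 192*y + 7168 has exactly one rational root, so the Galois group is C_4 or D_4. The quartic becomes reducible over Q(sqrt(disc)), so the group is C_4. The Galois group C_4 (4T1) has order 4, so the splitting field has degree 4 over Q.

4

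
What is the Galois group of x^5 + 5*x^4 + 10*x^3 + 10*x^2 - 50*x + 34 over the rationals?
The polynomial f is an irreducible quintic over Q, so G = Gal(f/Q) is a transitive subgroup of S_5: one of C_5 (5T1, order 5), D_5 (5T2, order 10), F_20 (5T3, order 20), A_5 (5T4, order 60) or S_5 (5T5, order 120). The discriminant of f is 58564000000 = 242000^2, a perfect square, so G is contained in A_5. The transitive groups of degree 5 contained in A_5 are: C_5 (5T1, order 5), D_5 (5T2, order 10), A_5 (5T4, order 60). By Dedekind's theorem, for a prime p not dividing disc(f) the degrees of the irreducible factors of f mod p form the cycle type of an element of G. Factoring f modulo the 3 such primes p <= 13 (skipping 2, 5, 11, which divide the discriminant), each new pattern first appears at: mod 3: f = (x^5 + 2x^4 + x^3 + x^2 + x + 1), pattern 5; mod 13: f = (x + 7)(x + 9)(x^3 + 2x^2 + 6x + 9), pattern 3+1+1. No other pattern occurs in this range, so the set of observed cycle types is {5, 3+1+1}. Among the candidates above, the only group containing elements of all these cycle types is A_5 (5T4) — each of C_5 (5T1), D_5 (5T2) lacks at least one of them. Hence G = A_5 (5T4), of order 60.

A_5, the alternating group on 5 letters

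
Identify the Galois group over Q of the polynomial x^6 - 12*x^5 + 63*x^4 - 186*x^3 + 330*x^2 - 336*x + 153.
PGL(2,5), S_5 acting on 6 points

The polynomial f is an irreducible sextic over Q, so G = Gal(f/Q) is one of the 16 transitive subgroups 6T1, ..., 6T16 of S_6. The discriminant of f is -16003008, which is not a perfect square, so G is not contained in A_6. The transitive groups of degree 6 not contained in A_6 are: C_6 (6T1, order 6), S_3 (6T2, order 6), D_6 (6T3, order 12), C_3 x S_3 (6T5, order 18), A_4 x C_2 (6T6, order 24), S_4 (6T8, order 24), S_3 x S_3 (6T9, order 36), S_4 x C_2 (6T11, order 48), (S_3 x S_3) : C_2 (6T13, order 72), PGL(2,5) (6T14, order 120), S_6 (6T16, order 720). By Dedekind's theorem, for a prime p not dividing disc(f) the degrees of the irreducible factors of f mod p form the cycle type of an element of G. Factoring f modulo the 21 such primes p <= 89 (skipping 2, 3, 7, which divide the discriminant), each new pattern first appears at: mod 5: f = (x^6 + 3x^5 + 3x^4 + 4x^3 + 4x + 3), pattern 6; mod 11: f = (x + 7)(x^5 + 3x^4 + 9x^3 + 4x^2 + 5x + 3), pattern 5+1; mod 13: f = (x + 3)(x + 12)(x^4 + 12x^3 + 3x^2 + 1), pattern 4+1+1; mod 23: f = (x + 1)(x + 5)(x^2 + x + 19)(x^2 + 4x + 5), pattern 2+2+1+1; mod 43: f = (x^3 + 13x^2 + x + 3)(x^3 + 18x^2 + 8), pattern 3+3; mod 61: f = (x^2 + 28x + 34)(x^2 + 39x + 52)(x^2 + 43x + 30), pattern 2+2+2. No other pattern occurs in this range, so the set of observed cycle types is {6, 5+1, 4+1+1, 2+2+1+1, 3+3, 2+2+2}. The candidates containing elements of all these cycle types are PGL(2,5) (6T14) of order 120, S_6 (6T16) of order 720; the others are excluded. The observed types are precisely the cycle types that occur in PGL(2,5) (6T14) (apart from the identity). Each of the other remaining candidates has further cycle types, and by the Chebotarev density theorem the matching factorization patterns would occur for a proportion of primes equal to their share of the group: S_6 (6T16) additionally contains elements of type 4+2, 3+2+1, 3+1+1+1, 2+1+1+1+1 (265 of its 720 elements, about 37% of primes). None of the 21 primes tested shows any such pattern (for each of these groups the chance of that is below 10^-4), which rules them out. Hence G = PGL(2,5) (6T14), of order 120.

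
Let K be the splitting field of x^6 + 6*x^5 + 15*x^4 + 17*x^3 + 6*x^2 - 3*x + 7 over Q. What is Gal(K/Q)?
6T5: C_3 x S_3

The polynomial f is an irreducible sextic over Q, so G = Gal(f/Q) is one of the 16 transitive subgroups 6T1, ..., 6T16 of S_6. The discriminant of f is -1162261467, which is not a perfect square, so G is not contained in A_6. The transitive groups of degree 6 not contained in A_6 are: C_6 (6T1, order 6), S_3 (6T2, order 6), D_6 (6T3, order 12), C_3 x S_3 (6T5, order 18), A_4 x C_2 (6T6, order 24), S_4 (6T8, order 24), S_3 x S_3 (6T9, order 36), S_4 x C_2 (6T11, order 48), (S_3 x S_3) : C_2 (6T13, order 72), PGL(2,5) (6T14, order 120), S_6 (6T16, order 720). By Dedekind's theorem, for a prime p not dividing disc(f) the degrees of the irreducible factors of f mod p form the cycle type of an element of G. Factoring f modulo the 33 such primes p <= 139 (skipping 3, which divides the discriminant), each new pattern first appears at: mod 2: f = (x^6 + x^4 + x^3 + x + 1), pattern 6; mod 7: f = (x)(x + 4)(x + 6)(x^3 + 3x^2 + 3x + 6), pattern 3+1+1+1; mod 17: f = (x^2 + 14)(x^2 + 8x + 5)(x^2 + 15x + 12), pattern 2+2+2; mod 19: f = (x^3 + 3x^2 + 3x + 3)(x^3 + 3x^2 + 3x + 15), pattern 3+3; mod 73: f = (x + 28)(x + 36)(x + 50)(x + 51)(x + 62)(x + 71), pattern 1+1+1+1+1+1. No other pattern occurs in this range, so the set of observed cycle types is {6, 3+1+1+1, 2+2+2, 3+3, 1+1+1+1+1+1}. The candidates containing elements of all these cycle types are C_3 x S_3 (6T5) of order 18, S_3 x S_3 (6T9) of order 36, (S_3 x S_3) : C_2 (6T13) of order 72, S_6 (6T16) of order 720; the others are excluded. The observed types are precisely the cycle types that occur in C_3 x S_3 (6T5). Each of the other remaining candidates has further cycle types, and by the Chebotarev density theorem the matching factorization patterns would occur for a proportion of primes equal to their share of the group: S_3 x S_3 (6T9) additionally contains elements of type 2+2+1+1 (9 of its 36 elements, about 25% of primes); (S_3 x S_3) : C_2 (6T13) additionally contains elements of type 4+2, 3+2+1, 2+2+1+1, 2+1+1+1+1 (45 of its 72 elements, about 62% of primes); S_6 (6T16) additionally contains elements of type 5+1, 4+2, 4+1+1, 3+2+1, 2+2+1+1, 2+1+1+1+1 (504 of its 720 elements, about 70% of primes). None of the 33 primes tested shows any such pattern (for each of these groups the chance of that is below 10^-4), which rules them out. Hence G = C_3 x S_3 (6T5), of order 18.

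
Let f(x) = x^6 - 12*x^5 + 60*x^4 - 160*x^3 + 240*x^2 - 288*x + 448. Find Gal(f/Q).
The polynomial f is an irreducible sextic over Q, so G = Gal(f/Q) is one of the 16 transitive subgroups 6T1, ..., 6T16 of S_6. The discriminant of f is -9727331052552192, which is not a perfect square, so G is not contained in A_6. The transitive groups of degree 6 not contained in A_6 are: C_6 (6T1, order 6), S_3 (6T2, order 6), D_6 (6T3, order 12), C_3 x S_3 (6T5, order 18), A_4 x C_2 (6T6, order 24), S_4 (6T8, order 24), S_3 x S_3 (6T9, order 36), S_4 x C_2 (6T11, order 48), (S_3 x S_3) : C_2 (6T13, order 72), PGL(2,5) (6T14, order 120), S_6 (6T16, order 720). By Dedekind's theorem, for a prime p not dividing disc(f) the degrees of the irreducible factors of f mod p form the cycle type of an element of G. Factoring f modulo the 27 such primes p <= 127 (skipping 2, 3, 17, 43, which divide the discriminant), each new pattern first appears at: mod 5: f = (x^6 + 3x^5 + 2x + 3), pattern 6; mod 7: f = (x)(x^2 + 4x + 5)(x^3 + 5x^2 + 4), pattern 3+2+1; mod 11: f = (x^2 + 3x + 9)(x^4 + 7x^3 + 8x^2 + 6x + 7), pattern 4+2; mod 13: f = (x + 1)(x + 4)(x^2 + 2x + 3)(x^2 + 7x + 7), pattern 2+2+1+1; mod 61: f = (x + 17)(x + 39)(x + 51)(x + 55)(x^2 + 9x + 56), pattern 2+1+1+1+1; mod 97: f = (x + 71)(x + 75)(x + 94)(x^3 + 39x^2 + 72x + 2), pattern 3+1+1+1; mod 113: f = (x^2 + 19x + 39)(x^2 + 94x + 96)(x^2 + 101x + 60), pattern 2+2+2; mod 127: f = (x^3 + 43x^2 + 15x + 85)(x^3 + 72x^2 + 124x + 74), pattern 3+3. No other pattern occurs in this range, so the set of observed cycle types is {6, 3+2+1, 4+2, 2+2+1+1, 2+1+1+1+1, 3+1+1+1, 2+2+2, 3+3}. The candidates containing elements of all these cycle types are (S_3 x S_3) : C_2 (6T13) of order 72, S_6 (6T16) of order 720; the others are excluded. The observed types are precisely the cycle types that occur in (S_3 x S_3) : C_2 (6T13) (apart from the identity). Each of the other remaining candidates has further cycle types, and by the Chebotarev density theorem the matching factorization patterns would occur for a proportion of primes equal to their share of the group: S_6 (6T16) additionally contains elements of type 5+1, 4+1+1 (234 of its 720 elements, about 32% of primes). None of the 27 primes tested shows any such pattern (for each of these groups the chance of that is below 10^-4), which rules them out. Hence G = (S_3 x S_3) : C_2 (6T13), of order 72.

(S_3 x S_3) : C_2 (order 72)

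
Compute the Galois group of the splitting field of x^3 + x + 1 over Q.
The polynomial is an irreducible cubic over Q and its discriminant is -31, which is not a perfect square. For an irreducible cubic, a non-square discriminant gives Galois group S_3.

S_3 (order 6)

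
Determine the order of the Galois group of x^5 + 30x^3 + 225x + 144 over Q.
The degree of the splitting field over Q equals the order of the Galois group, so first determine the group. The polynomial f is an irreducible quintic over Q, so G = Gal(f/Q) is a transitive subgroup of S_5: one of C_5 (5T1, order 5), D_5 (5T2, order 10), F_20 (5T3, order 20), A_5 (5T4, order 60) or S_5 (5T5, order 120). The discriminant of f is 5374771200000, which is not a perfect square, so G is not contained in A_5. The transitive groups of degree 5 not contained in A_5 are: F_20 (5T3, order 20), S_5 (5T5, order 120). By Dedekind's theorem, for a prime p not dividing disc(f) the degrees of the irreducible factors of f mod p form the cycle type of an element of G. Factoring f modulo the 18 such primes p <= 73 (skipping 2, 3, 5, which divide the discriminant), each new pattern first appears at: mod 7: f = (x + 1)(x^4 + 6x^3 + 3x^2 + 4x + 4), pattern 4+1; mod 11: f = (x + 3)(x^2 + 2x + 4)(x^2 + 6x + 1), pattern 2+2+1; mod 19: f = (x^5 + 11x^3 + 16x + 11), pattern 5. No other pattern occurs in this range, so the set of observed cycle types is {4+1, 2+2+1, 5}. The candidates containing elements of all these cycle types are F_20 (5T3) of order 20, S_5 (5T5) of order 120; the others are excluded. The observed types are precisely the cycle types that occur in F_20 (5T3) (apart from the identity). Each of the other remaining candidates has further cycle types, and by the Chebotarev density theorem the matching factorization patterns would occur for a proportion of primes equal to their share of the group: S_5 (5T5) additionally contains elements of type 3+2, 3+1+1, 2+1+1+1 (50 of its 120 elements, about 42% of primes). None of the 18 primes tested shows any such pattern (for each of these groups the chance of that is below 10^-4), which rules them out. Hence G = F_20 (5T3), of order 20. The Galois group F_20 (5T3) has order 20, so the splitting field has degree 20 over Q.

20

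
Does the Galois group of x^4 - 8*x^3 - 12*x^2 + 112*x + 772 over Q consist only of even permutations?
Yes

The polynomial is irreducible of degree 4 over Q. Its discriminant is 76441190400 = 276480^2, a perfect square. A Galois group lies in the alternating group exactly when the discriminant is a square in Q, so the Galois group (V_4) is contained in A_4.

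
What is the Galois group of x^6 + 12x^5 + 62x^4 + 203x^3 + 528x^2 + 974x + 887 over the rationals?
The polynomial f is an irreducible sextic over Q, so G = Gal(f/Q) is one of the 16 transitive subgroups 6T1, ..., 6T16 of S_6. The discriminant of f is -5570788278949459, which is not a perfect square, so G is not contained in A_6. The transitive groups of degree 6 not contained in A_6 are: C_6 (6T1, order 6), S_3 (6T2, order 6), D_6 (6T3, order 12), C_3 x S_3 (6T5, order 18), A_4 x C_2 (6T6, order 24), S_4 (6T8, order 24), S_3 x S_3 (6T9, order 36), S_4 x C_2 (6T11, order 48), (S_3 x S_3) : C_2 (6T13, order 72), PGL(2,5) (6T14, order 120), S_6 (6T16, order 720). By Dedekind's theorem, for a prime p not dividing disc(f) the degrees of the irreducible factors of f mod p form the cycle type of an element of G. Factoring f modulo the 4 such primes p <= 7, each new pattern first appears at: mod 2: f = (x^6 + x^3 + 1), pattern 6; mod 3: f = (x + 2)(x^2 + 1)(x^3 + x^2 + 2x + 1), pattern 3+2+1; mod 5: f = (x^3 + 3x + 3)(x^3 + 2x^2 + 4x + 4), pattern 3+3; mod 7: f = (x + 6)(x^5 + 6x^4 + 5x^3 + 5x^2 + x + 2), pattern 5+1. No other pattern occurs in this range, so the set of observed cycle types is {6, 3+2+1, 3+3, 5+1}. Among the candidates above, the only group containing elements of all these cycle types is S_6 (6T16); every other candidate lacks at least one of them. Hence G = S_6 (6T16), of order 720.

S_6 (also written S6)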